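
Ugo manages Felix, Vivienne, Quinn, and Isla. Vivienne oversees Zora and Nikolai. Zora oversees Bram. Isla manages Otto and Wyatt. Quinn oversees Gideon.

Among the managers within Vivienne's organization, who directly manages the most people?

Vivienne

Direct-report counts within Vivienne's organization: Vivienne has 2; Zora has 1. The largest is 2, held by Vivienne.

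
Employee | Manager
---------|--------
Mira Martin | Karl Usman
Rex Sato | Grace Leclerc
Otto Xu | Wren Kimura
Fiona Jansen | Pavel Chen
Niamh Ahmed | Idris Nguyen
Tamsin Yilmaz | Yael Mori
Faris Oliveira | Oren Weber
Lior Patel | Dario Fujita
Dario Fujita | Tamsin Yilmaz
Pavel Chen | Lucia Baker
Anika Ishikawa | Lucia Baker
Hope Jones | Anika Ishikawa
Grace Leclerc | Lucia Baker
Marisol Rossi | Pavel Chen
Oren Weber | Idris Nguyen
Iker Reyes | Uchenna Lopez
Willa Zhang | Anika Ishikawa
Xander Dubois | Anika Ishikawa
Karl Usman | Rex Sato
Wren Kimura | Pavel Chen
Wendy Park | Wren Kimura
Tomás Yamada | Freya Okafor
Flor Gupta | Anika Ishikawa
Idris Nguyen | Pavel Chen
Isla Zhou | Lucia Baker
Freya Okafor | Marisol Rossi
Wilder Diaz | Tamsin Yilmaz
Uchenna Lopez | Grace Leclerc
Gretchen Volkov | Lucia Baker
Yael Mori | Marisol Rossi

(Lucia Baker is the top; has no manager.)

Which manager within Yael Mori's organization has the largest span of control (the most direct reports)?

Tamsin Yilmaz

Direct-report counts within Yael Mori's organization: Yael Mori has 1; Tamsin Yilmaz has 2; Dario Fujita has 1. The largest is 2, held by Tamsin Yilmaz.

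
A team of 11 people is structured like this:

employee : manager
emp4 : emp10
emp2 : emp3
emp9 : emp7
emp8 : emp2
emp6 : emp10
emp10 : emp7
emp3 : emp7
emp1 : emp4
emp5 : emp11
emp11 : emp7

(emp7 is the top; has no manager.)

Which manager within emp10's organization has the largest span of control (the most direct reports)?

emp10

Direct-report counts within emp10's organization: emp10 has 2; emp4 has 1. The largest is 2, held by emp10.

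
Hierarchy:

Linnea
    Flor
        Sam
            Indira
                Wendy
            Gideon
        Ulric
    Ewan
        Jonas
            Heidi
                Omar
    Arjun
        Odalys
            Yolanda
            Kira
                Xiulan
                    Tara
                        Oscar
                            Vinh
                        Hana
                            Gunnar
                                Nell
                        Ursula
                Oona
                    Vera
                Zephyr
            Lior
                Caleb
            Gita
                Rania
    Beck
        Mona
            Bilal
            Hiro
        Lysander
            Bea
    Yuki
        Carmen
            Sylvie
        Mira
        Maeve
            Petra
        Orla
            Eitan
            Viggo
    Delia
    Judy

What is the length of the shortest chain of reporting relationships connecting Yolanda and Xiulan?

Yolanda is 1 level below Odalys, and Xiulan is 2 levels below Odalys (their lowest common manager). The shortest path runs up from Yolanda to Odalys and back down to Xiulan: 1 + 2 = 3 links.

3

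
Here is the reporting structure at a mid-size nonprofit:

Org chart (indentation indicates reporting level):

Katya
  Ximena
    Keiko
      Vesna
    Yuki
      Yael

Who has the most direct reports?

Direct-report counts: Katya has 1; Ximena has 2; Yuki has 1; Keiko has 1. The largest is 2, held by Ximena.

Ximena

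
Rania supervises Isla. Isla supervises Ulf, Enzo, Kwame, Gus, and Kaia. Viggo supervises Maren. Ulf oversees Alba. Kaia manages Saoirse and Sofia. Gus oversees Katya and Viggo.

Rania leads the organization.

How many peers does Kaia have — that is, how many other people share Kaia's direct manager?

4

Kaia reports to Isla. Isla's other direct reports are Kwame, Gus, Enzo, Ulf — 4 peers.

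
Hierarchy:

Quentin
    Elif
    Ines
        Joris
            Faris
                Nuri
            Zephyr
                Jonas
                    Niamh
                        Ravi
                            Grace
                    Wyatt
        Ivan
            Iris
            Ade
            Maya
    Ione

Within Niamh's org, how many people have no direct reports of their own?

1

The only person in Niamh's organization with no one reporting to them is Grace. That is 1.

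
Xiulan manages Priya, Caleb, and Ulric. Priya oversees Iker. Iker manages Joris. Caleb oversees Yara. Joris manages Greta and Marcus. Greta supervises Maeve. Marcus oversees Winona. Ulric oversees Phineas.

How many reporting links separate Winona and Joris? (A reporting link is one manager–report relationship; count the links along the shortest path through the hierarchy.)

Winona is in Joris's organization: the chain from Winona up to Joris is Winona → Marcus → Joris, which is 2 links.

2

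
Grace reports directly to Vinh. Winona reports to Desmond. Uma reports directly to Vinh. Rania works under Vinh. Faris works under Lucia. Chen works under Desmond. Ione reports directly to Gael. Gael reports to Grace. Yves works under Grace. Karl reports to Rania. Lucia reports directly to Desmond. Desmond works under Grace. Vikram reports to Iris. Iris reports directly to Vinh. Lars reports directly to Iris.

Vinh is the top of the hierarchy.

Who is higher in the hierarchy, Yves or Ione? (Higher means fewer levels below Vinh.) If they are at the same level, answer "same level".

Yves

Yves is 2 levels below Vinh; Ione is 3. Yves is higher.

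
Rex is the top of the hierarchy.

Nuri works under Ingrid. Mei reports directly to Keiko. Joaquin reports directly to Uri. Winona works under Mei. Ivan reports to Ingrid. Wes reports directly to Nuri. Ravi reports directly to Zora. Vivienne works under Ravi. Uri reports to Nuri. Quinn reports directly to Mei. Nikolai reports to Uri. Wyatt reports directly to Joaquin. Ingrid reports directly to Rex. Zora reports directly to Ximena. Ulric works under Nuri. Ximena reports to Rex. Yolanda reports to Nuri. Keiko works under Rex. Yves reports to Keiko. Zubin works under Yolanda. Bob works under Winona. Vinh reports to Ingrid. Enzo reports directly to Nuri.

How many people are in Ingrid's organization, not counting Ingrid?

12

Ingrid directly manages Nuri, Ivan, Vinh. Under Nuri: Ulric, Wes, Uri, Joaquin, Wyatt, Nikolai, Enzo, Yolanda, Zubin (9). Ivan has no reports. Vinh has no reports. So Ingrid's organization is 3 direct reports plus everyone under them: 10 + 1 + 1 = 12.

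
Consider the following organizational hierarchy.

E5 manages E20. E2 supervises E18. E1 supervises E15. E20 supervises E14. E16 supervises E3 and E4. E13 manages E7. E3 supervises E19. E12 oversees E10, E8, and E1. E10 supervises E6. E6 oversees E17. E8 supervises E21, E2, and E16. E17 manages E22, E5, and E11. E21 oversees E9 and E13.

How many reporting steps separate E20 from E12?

Chain from E20 up to E12: E20 → E5 → E17 → E6 → E10 → E12. That is 5 steps up, so E20 is 5 levels below E12.

5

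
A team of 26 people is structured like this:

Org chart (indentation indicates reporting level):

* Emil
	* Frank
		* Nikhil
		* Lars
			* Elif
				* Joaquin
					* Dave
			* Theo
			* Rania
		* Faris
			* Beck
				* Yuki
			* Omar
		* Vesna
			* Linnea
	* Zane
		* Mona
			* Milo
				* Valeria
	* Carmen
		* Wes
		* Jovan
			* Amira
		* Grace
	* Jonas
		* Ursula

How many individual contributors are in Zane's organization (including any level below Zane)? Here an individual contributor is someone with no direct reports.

The only person in Zane's organization with no one reporting to them is Valeria. That is 1.

1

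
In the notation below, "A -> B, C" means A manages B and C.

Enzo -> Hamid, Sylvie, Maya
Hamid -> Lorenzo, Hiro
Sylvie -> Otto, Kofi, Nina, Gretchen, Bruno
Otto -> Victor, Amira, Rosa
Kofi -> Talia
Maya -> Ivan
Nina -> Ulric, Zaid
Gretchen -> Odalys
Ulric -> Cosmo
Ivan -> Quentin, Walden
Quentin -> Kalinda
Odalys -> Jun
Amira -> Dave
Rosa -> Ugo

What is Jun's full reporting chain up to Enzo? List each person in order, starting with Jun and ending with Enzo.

Jun reports to Odalys. Odalys reports to Gretchen. Gretchen reports to Sylvie. Sylvie reports to Enzo. Enzo is at the top.

Jun -> Odalys -> Gretchen -> Sylvie -> Enzo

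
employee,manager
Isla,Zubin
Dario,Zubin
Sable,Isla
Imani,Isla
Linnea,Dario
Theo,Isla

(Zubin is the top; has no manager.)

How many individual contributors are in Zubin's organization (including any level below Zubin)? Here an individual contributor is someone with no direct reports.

4

The people in Zubin's organization with no one reporting to them are Linnea, Theo, Imani, Sable. That is 4.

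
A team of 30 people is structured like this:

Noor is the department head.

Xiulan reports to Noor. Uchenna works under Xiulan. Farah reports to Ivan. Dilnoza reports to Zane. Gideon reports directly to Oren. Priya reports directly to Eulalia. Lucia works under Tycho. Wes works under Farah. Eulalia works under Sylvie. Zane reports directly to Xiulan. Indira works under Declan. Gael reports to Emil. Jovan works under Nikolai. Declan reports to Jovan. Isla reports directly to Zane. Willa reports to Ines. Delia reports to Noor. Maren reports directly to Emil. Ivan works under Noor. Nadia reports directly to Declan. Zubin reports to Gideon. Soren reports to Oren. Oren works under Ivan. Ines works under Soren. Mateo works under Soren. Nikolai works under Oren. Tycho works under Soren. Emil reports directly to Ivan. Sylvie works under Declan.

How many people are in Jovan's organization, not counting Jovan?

6

Jovan directly manages Declan. Under Declan: Indira, Sylvie, Eulalia, Priya, Nadia (5). That's 6 in total.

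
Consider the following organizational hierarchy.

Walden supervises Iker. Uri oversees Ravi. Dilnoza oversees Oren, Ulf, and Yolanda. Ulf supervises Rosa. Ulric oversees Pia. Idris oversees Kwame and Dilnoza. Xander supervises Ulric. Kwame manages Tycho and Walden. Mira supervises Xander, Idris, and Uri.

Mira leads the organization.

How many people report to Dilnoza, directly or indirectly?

Dilnoza directly manages Ulf, Yolanda, Oren. Under Ulf: Rosa (1). Yolanda has no reports. Oren has no reports. So Dilnoza's organization is 3 direct reports plus everyone under them: 2 + 1 + 1 = 4.

4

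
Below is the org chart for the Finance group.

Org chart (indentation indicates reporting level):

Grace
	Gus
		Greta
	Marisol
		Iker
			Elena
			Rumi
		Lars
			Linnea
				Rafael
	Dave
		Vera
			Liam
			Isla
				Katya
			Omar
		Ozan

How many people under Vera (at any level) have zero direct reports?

The people in Vera's organization with no one reporting to them are Omar, Katya, Liam. That is 3.

3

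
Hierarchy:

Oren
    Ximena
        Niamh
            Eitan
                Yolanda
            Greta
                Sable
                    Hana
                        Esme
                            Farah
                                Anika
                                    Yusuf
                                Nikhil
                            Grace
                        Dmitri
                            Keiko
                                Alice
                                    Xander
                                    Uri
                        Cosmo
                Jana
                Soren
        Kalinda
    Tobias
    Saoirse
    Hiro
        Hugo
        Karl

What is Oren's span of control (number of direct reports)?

Oren directly manages Ximena, Tobias, Saoirse, Hiro. That is 4 direct reports.

4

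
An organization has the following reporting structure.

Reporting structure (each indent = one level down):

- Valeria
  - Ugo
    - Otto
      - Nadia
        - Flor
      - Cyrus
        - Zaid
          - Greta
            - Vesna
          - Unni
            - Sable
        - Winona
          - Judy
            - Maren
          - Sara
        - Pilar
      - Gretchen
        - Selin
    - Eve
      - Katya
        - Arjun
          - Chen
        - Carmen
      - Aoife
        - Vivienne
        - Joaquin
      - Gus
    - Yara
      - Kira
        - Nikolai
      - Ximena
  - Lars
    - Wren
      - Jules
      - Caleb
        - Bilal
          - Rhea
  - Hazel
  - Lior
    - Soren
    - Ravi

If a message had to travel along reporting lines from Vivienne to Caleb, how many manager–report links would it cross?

7

Vivienne is 4 levels below Valeria, and Caleb is 3 levels below Valeria (their lowest common manager). The shortest path runs up from Vivienne to Valeria and back down to Caleb: 4 + 3 = 7 links.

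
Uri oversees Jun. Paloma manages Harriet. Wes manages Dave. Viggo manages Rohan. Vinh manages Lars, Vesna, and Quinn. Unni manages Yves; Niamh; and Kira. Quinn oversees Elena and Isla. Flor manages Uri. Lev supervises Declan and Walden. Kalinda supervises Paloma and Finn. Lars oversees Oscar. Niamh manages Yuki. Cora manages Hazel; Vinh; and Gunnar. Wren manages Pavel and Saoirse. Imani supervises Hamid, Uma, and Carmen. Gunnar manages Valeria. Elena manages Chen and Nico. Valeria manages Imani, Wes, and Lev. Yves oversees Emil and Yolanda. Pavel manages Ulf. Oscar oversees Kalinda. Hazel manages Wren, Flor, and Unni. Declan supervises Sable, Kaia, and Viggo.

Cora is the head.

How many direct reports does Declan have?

Declan directly manages Sable, Kaia, Viggo. That is 3 direct reports.

3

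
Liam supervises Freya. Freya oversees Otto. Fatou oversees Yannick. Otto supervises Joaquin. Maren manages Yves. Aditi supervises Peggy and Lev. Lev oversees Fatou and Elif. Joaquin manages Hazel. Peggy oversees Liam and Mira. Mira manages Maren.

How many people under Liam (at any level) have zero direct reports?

The only person in Liam's organization with no one reporting to them is Hazel. That is 1.

1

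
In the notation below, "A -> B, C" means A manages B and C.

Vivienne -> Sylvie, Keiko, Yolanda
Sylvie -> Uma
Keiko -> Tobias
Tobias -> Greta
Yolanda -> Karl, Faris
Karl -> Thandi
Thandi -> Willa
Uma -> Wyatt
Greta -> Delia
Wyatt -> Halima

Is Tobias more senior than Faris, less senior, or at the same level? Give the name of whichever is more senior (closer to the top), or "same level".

same level

Both Tobias and Faris are 2 levels below Vivienne.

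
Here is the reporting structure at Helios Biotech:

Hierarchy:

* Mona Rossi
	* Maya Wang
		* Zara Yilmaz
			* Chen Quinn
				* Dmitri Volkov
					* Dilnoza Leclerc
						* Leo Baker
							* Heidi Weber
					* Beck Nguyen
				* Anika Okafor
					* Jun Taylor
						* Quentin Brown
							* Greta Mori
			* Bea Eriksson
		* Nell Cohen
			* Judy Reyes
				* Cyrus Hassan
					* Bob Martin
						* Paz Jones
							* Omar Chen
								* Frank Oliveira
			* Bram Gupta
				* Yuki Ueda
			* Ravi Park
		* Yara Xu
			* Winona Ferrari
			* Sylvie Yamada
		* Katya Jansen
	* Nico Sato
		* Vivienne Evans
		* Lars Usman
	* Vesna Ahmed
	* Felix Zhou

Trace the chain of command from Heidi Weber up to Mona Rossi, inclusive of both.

Heidi Weber reports to Leo Baker. Leo Baker reports to Dilnoza Leclerc. Dilnoza Leclerc reports to Dmitri Volkov. Dmitri Volkov reports to Chen Quinn. Chen Quinn reports to Zara Yilmaz. Zara Yilmaz reports to Maya Wang. Maya Wang reports to Mona Rossi. Mona Rossi is at the top.

Heidi Weber -> Leo Baker -> Dilnoza Leclerc -> Dmitri Volkov -> Chen Quinn -> Zara Yilmaz -> Maya Wang -> Mona Rossi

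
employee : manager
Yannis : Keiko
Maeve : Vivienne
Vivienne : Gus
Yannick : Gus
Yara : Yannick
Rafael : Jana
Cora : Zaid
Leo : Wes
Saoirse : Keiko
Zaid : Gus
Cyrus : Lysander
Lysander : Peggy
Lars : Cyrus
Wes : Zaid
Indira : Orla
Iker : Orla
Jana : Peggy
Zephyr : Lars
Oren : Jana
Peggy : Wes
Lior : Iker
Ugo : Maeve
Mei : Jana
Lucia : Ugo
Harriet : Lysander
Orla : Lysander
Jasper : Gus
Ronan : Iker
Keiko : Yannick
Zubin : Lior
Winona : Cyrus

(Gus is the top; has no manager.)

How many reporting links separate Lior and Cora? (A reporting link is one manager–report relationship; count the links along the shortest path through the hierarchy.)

7

Lior is 6 levels below Zaid, and Cora is 1 level below Zaid (their lowest common manager). The shortest path runs up from Lior to Zaid and back down to Cora: 6 + 1 = 7 links.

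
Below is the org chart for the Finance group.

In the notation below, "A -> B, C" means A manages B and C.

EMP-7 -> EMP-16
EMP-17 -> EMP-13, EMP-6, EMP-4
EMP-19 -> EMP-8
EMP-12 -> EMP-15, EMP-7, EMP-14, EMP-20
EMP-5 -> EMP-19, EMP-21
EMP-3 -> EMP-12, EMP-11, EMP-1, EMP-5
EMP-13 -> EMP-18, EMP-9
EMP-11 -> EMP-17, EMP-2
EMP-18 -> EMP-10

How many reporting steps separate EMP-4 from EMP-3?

Chain from EMP-4 up to EMP-3: EMP-4 → EMP-17 → EMP-11 → EMP-3. That is 3 steps up, so EMP-4 is 3 levels below EMP-3.

3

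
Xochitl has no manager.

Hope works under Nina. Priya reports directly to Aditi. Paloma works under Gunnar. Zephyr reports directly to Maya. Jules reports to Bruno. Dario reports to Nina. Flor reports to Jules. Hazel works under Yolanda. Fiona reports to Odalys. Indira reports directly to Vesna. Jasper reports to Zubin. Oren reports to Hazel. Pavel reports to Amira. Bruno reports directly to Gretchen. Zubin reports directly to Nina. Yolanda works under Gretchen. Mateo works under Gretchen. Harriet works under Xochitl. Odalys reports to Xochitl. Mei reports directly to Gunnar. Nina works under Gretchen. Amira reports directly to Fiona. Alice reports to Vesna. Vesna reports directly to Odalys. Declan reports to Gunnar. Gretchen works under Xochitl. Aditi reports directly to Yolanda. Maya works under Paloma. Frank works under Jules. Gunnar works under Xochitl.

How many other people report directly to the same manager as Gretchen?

3

Gretchen reports to Xochitl. Xochitl's other direct reports are Gunnar, Odalys, Harriet — 3 peers.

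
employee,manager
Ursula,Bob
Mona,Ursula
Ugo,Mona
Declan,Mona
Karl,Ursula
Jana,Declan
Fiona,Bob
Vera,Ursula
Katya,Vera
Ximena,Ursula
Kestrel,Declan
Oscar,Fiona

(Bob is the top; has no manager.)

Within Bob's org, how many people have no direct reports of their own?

The people in Bob's organization with no one reporting to them are Oscar, Ximena, Katya, Karl, Kestrel, Jana, Ugo. That is 7.

7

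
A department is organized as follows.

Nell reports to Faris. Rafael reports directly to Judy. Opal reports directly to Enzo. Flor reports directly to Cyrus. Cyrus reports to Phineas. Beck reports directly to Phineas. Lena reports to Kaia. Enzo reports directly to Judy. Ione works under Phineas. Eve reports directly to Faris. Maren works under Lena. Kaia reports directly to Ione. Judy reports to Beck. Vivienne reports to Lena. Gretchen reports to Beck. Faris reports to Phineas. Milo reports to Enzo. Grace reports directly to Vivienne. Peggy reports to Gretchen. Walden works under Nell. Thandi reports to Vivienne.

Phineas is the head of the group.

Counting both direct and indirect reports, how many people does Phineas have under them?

21

Phineas directly manages Faris, Beck, Ione, Cyrus. Under Faris: Eve, Nell, Walden (3). Under Beck: Gretchen, Peggy, Judy, Rafael, Enzo, Milo, Opal (7). Under Ione: Kaia, Lena, Maren, Vivienne, Thandi, Grace (6). Under Cyrus: Flor (1). So Phineas's organization is 4 direct reports plus everyone under them: 4 + 8 + 7 + 2 = 21.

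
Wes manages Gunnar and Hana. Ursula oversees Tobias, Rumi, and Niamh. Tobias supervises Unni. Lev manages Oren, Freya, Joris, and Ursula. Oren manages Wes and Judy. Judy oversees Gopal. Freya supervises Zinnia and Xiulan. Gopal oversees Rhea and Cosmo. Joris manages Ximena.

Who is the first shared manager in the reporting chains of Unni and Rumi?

Unni's chain of managers is Tobias, Ursula, Lev. Rumi's chain of managers is Ursula, Lev. The first manager that appears in both chains is Ursula.

Ursula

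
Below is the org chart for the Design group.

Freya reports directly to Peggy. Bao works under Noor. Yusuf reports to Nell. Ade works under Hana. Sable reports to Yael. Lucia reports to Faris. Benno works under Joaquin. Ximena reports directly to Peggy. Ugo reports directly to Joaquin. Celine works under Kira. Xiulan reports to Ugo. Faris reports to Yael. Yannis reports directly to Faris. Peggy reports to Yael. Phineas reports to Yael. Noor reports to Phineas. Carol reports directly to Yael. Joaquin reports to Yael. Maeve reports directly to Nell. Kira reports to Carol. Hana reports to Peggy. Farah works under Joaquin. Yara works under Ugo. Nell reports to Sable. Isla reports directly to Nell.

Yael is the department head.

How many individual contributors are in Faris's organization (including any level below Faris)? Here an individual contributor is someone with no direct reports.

The people in Faris's organization with no one reporting to them are Lucia, Yannis. That is 2.

2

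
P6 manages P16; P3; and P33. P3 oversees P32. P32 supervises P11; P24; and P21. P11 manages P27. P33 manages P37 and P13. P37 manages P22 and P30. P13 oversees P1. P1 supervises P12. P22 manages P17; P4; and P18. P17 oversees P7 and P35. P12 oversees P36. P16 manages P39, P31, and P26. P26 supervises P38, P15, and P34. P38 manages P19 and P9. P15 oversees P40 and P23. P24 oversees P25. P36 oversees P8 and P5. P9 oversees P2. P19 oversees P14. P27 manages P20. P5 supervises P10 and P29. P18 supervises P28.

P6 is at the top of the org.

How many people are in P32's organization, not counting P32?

P32 directly manages P11, P24, P21. Under P11: P27, P20 (2). Under P24: P25 (1). P21 has no reports. So P32's organization is 3 direct reports plus everyone under them: 3 + 2 + 1 = 6.

6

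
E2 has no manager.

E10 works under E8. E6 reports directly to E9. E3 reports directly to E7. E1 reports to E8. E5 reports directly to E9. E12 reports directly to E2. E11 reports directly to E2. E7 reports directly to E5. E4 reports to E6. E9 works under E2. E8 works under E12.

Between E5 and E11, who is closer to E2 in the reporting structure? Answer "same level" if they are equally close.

E5 is 2 levels below E2; E11 is 1. E11 is higher.

E11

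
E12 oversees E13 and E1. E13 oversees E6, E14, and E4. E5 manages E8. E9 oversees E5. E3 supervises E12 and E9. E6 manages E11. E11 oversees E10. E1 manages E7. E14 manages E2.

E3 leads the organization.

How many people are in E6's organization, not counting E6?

2

E6 directly manages E11. Under E11: E10 (1). That's 2 in total.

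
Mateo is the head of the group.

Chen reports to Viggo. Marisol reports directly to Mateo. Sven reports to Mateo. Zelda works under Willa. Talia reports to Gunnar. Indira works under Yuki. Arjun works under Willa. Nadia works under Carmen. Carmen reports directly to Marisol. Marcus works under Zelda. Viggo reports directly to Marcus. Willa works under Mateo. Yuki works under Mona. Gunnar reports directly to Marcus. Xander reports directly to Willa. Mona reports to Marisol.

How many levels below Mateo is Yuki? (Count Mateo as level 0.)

3

Chain from Yuki up to Mateo: Yuki → Mona → Marisol → Mateo. That is 3 steps up, so Yuki is 3 levels below Mateo.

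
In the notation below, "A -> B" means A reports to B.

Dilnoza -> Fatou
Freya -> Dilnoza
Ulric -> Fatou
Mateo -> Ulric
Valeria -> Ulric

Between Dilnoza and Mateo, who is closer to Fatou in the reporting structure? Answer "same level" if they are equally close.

Dilnoza

Dilnoza is 1 level below Fatou; Mateo is 2. Dilnoza is higher.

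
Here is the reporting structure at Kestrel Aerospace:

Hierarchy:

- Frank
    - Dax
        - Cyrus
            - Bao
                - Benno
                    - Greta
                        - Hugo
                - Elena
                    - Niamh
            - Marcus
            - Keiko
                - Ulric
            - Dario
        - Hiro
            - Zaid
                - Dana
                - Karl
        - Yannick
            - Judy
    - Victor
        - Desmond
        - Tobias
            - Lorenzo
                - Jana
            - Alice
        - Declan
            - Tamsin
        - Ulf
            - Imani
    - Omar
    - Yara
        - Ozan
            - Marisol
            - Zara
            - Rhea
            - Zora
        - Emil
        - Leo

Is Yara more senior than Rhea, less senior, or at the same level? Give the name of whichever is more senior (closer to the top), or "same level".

Yara

Yara is 1 level below Frank; Rhea is 3. Yara is higher.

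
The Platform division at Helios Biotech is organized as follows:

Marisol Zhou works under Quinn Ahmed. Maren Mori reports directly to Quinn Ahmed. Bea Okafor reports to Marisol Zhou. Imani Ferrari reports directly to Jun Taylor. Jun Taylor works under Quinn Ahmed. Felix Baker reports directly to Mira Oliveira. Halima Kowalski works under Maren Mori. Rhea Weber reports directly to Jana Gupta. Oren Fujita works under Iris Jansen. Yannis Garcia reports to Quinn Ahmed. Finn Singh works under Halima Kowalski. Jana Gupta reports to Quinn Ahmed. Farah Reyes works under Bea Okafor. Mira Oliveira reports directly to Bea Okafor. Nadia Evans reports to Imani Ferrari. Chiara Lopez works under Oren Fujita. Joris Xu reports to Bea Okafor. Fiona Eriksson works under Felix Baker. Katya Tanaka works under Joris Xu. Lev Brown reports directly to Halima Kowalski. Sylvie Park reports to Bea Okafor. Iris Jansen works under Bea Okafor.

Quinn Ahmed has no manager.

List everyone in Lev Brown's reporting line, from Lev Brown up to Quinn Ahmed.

Lev Brown -> Halima Kowalski -> Maren Mori -> Quinn Ahmed

Lev Brown reports to Halima Kowalski. Halima Kowalski reports to Maren Mori. Maren Mori reports to Quinn Ahmed. Quinn Ahmed is at the top.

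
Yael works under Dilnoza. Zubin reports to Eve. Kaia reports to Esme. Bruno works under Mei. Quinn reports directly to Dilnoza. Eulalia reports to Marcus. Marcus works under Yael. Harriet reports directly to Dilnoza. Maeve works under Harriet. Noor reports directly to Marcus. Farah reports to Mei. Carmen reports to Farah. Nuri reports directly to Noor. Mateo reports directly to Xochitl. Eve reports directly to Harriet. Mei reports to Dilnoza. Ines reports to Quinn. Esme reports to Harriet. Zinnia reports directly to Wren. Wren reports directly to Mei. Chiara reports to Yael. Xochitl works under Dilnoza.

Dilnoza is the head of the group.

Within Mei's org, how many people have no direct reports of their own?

3

The people in Mei's organization with no one reporting to them are Bruno, Zinnia, Carmen. That is 3.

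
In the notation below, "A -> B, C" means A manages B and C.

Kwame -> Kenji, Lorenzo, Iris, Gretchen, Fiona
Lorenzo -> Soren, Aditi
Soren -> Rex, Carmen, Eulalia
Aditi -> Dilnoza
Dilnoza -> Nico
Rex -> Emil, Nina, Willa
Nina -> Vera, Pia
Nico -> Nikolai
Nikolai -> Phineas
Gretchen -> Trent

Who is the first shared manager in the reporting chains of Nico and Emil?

Lorenzo

Nico's chain of managers is Dilnoza, Aditi, Lorenzo, Kwame. Emil's chain of managers is Rex, Soren, Lorenzo, Kwame. The first manager that appears in both chains is Lorenzo.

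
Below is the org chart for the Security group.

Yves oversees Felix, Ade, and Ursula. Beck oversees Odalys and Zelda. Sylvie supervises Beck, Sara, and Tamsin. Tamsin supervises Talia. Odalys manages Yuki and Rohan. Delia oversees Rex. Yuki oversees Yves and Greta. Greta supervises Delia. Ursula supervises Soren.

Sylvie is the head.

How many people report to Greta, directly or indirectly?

Greta directly manages Delia. Under Delia: Rex (1). That's 2 in total.

2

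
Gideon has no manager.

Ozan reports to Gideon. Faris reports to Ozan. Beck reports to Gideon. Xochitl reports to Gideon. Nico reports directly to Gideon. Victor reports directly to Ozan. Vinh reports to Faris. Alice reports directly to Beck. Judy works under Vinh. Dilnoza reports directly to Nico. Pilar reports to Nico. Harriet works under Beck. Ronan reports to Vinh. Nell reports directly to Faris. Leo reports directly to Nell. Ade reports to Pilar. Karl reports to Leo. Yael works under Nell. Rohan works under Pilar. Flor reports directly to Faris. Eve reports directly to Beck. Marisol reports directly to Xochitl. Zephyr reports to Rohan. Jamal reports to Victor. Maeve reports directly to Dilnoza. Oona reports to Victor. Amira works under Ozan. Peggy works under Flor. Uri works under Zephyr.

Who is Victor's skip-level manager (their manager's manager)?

Victor reports to Ozan, and Ozan reports to Gideon. So Victor's skip-level manager is Gideon.

Gideon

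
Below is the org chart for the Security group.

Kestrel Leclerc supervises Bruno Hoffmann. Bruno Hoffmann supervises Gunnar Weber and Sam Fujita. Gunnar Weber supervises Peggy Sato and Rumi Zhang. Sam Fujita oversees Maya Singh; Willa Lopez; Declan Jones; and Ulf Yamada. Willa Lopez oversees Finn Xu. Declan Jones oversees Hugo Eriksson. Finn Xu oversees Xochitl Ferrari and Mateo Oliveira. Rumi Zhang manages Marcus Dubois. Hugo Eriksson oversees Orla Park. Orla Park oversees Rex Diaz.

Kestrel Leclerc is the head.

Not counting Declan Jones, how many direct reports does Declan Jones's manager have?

Declan Jones reports to Sam Fujita. Sam Fujita's other direct reports are Maya Singh, Willa Lopez, Ulf Yamada — 3 peers.

3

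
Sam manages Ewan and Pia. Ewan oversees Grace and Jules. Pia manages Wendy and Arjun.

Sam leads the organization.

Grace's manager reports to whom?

Grace reports to Ewan, and Ewan reports to Sam. So Grace's skip-level manager is Sam.

Sam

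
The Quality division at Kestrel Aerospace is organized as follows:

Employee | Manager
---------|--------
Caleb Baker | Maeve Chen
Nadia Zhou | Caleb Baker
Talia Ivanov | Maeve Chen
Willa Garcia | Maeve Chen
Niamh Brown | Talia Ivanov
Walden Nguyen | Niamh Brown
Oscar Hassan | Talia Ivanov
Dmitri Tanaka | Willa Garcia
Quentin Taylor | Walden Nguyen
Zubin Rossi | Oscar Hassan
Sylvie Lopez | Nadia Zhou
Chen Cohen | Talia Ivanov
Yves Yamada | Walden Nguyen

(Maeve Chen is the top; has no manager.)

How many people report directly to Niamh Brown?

Niamh Brown directly manages Walden Nguyen. That is 1 direct report.

1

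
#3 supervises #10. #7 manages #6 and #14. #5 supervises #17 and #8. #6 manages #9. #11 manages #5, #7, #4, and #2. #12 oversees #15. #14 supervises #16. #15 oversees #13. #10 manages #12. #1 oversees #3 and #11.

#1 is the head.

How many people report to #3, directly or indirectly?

#3 directly manages #10. Under #10: #12, #15, #13 (3). That's 4 in total.

4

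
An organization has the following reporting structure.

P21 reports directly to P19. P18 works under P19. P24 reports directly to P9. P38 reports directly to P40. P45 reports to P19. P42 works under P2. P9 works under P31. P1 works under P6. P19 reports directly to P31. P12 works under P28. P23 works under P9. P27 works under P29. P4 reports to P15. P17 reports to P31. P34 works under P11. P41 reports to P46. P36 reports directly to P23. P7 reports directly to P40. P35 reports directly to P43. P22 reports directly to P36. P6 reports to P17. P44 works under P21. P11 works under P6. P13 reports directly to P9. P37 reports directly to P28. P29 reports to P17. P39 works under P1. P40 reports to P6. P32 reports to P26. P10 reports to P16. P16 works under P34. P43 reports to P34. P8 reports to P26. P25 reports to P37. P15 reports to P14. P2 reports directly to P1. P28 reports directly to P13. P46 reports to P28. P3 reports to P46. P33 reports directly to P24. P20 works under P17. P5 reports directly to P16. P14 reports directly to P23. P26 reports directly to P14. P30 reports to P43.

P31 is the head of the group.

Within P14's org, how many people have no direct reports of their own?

The people in P14's organization with no one reporting to them are P8, P32, P4. That is 3.

3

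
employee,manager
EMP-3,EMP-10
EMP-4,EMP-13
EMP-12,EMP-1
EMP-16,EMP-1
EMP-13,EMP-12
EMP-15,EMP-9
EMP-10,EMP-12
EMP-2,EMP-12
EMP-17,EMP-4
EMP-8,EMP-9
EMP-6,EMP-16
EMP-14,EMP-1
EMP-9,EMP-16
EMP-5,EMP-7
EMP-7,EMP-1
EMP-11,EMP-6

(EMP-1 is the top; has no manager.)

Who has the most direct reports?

Direct-report counts: EMP-1 has 4; EMP-16 has 2; EMP-6 has 1; EMP-9 has 2; EMP-12 has 3; EMP-10 has 1; EMP-13 has 1; EMP-4 has 1; EMP-7 has 1. The largest is 4, held by EMP-1.

EMP-1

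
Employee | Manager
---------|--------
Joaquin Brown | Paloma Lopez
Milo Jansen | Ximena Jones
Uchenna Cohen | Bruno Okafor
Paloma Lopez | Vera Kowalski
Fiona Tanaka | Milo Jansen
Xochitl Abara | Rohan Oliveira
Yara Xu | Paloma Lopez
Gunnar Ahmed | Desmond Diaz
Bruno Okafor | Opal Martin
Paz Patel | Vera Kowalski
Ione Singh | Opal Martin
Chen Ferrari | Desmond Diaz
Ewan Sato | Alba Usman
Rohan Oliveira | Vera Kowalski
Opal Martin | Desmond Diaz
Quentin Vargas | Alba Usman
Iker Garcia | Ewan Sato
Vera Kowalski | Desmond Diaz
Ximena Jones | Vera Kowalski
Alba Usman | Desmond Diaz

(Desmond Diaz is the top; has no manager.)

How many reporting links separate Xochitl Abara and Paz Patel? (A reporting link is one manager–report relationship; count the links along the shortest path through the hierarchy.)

3

Xochitl Abara is 2 levels below Vera Kowalski, and Paz Patel is 1 level below Vera Kowalski (their lowest common manager). The shortest path runs up from Xochitl Abara to Vera Kowalski and back down to Paz Patel: 2 + 1 = 3 links.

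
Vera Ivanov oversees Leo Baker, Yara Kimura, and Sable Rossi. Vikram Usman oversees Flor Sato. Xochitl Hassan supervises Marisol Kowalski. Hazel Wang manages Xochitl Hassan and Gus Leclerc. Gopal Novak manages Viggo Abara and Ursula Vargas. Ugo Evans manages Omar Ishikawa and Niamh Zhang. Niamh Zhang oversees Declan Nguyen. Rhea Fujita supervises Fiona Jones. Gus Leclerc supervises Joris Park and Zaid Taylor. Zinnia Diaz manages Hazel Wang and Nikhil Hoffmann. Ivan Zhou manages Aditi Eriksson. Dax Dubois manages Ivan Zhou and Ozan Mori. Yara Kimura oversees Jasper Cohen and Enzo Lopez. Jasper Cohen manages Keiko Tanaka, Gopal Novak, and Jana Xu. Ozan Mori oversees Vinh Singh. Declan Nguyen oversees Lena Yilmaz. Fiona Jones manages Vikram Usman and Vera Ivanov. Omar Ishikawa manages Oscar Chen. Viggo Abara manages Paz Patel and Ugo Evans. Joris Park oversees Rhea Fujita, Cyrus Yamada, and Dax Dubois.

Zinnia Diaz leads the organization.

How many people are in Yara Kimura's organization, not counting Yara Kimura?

14

Yara Kimura directly manages Jasper Cohen, Enzo Lopez. Under Jasper Cohen: Jana Xu, Gopal Novak, Ursula Vargas, Viggo Abara, Paz Patel, Ugo Evans, Niamh Zhang, Declan Nguyen, Lena Yilmaz, Omar Ishikawa, Oscar Chen, Keiko Tanaka (12). Enzo Lopez has no reports. So Yara Kimura's organization is 2 direct reports plus everyone under them: 13 + 1 = 14.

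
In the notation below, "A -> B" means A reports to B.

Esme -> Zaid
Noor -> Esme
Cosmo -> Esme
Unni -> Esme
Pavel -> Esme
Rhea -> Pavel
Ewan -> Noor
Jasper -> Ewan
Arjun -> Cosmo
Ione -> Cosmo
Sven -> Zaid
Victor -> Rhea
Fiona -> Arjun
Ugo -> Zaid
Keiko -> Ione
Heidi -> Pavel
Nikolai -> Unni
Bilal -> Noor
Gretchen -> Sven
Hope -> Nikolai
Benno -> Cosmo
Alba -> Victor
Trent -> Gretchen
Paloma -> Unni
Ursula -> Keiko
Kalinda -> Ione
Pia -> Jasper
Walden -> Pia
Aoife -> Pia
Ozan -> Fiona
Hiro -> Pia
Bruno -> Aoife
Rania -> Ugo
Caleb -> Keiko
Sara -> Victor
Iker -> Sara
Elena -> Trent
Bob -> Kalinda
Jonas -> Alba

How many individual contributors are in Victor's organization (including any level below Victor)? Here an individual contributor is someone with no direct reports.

2

The people in Victor's organization with no one reporting to them are Iker, Jonas. That is 2.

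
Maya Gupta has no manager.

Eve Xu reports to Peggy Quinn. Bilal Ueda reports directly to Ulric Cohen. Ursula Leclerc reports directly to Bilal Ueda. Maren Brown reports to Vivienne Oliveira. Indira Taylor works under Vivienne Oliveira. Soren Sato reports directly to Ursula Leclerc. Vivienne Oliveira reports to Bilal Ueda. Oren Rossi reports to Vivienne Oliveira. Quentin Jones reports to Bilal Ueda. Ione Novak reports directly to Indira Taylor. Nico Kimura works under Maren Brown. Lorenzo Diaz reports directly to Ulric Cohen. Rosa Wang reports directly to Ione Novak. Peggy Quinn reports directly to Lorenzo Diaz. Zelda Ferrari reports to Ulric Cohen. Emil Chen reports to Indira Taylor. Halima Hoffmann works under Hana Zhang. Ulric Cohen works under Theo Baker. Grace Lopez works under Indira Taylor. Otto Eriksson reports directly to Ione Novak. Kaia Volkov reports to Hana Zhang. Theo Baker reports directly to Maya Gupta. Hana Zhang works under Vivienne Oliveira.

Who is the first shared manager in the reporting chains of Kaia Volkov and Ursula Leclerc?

Kaia Volkov's chain of managers is Hana Zhang, Vivienne Oliveira, Bilal Ueda, Ulric Cohen, Theo Baker, Maya Gupta. Ursula Leclerc's chain of managers is Bilal Ueda, Ulric Cohen, Theo Baker, Maya Gupta. The first manager that appears in both chains is Bilal Ueda.

Bilal Ueda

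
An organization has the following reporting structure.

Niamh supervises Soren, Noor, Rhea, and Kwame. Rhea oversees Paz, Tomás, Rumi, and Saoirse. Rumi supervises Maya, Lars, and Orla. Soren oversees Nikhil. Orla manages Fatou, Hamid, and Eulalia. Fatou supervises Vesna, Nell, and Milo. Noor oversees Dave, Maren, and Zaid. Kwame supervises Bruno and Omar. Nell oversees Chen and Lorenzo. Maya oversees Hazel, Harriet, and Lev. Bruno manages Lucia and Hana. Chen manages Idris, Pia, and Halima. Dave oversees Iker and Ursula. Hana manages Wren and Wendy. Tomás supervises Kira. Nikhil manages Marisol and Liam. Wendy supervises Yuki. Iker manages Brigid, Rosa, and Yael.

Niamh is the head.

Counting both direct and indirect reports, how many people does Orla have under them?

11

Orla directly manages Fatou, Eulalia, Hamid. Under Fatou: Milo, Nell, Lorenzo, Chen, Pia, Idris, Halima, Vesna (8). Eulalia has no reports. Hamid has no reports. So Orla's organization is 3 direct reports plus everyone under them: 9 + 1 + 1 = 11.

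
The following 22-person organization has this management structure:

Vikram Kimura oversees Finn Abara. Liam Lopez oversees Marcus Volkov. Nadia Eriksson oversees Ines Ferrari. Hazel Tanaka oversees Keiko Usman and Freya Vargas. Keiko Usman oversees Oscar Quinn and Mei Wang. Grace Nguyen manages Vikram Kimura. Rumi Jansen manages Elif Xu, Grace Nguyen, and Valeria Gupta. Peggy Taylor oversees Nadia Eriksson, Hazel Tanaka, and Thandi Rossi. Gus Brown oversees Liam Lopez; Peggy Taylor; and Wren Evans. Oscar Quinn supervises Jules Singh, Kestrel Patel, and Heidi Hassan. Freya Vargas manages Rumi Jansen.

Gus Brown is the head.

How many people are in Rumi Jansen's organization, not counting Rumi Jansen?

5

Rumi Jansen directly manages Elif Xu, Grace Nguyen, Valeria Gupta. Elif Xu has no reports. Under Grace Nguyen: Vikram Kimura, Finn Abara (2). Valeria Gupta has no reports. So Rumi Jansen's organization is 3 direct reports plus everyone under them: 1 + 3 + 1 = 5.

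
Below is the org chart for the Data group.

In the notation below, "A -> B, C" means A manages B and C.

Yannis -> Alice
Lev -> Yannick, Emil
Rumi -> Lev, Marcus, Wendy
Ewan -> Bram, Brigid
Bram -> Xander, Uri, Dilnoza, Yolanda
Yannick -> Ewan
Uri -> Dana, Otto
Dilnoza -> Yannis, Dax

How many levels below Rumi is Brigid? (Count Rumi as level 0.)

4

Chain from Brigid up to Rumi: Brigid → Ewan → Yannick → Lev → Rumi. That is 4 steps up, so Brigid is 4 levels below Rumi.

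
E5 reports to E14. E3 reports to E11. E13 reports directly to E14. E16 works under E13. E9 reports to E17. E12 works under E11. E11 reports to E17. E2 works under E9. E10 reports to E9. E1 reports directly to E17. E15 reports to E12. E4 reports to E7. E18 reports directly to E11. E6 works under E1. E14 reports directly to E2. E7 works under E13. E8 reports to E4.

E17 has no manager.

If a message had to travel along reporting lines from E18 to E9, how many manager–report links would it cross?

3

E18 is 2 levels below E17, and E9 is 1 level below E17 (their lowest common manager). The shortest path runs up from E18 to E17 and back down to E9: 2 + 1 = 3 links.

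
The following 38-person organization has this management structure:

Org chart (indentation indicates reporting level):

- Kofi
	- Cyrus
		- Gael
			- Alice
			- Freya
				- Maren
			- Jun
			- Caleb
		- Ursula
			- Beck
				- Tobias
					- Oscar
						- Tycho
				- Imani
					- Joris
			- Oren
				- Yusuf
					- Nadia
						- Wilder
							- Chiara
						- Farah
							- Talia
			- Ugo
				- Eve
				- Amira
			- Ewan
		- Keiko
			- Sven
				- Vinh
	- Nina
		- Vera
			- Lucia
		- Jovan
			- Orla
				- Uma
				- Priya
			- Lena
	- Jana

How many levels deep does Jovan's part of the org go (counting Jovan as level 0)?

2

The longest chain under Jovan runs Jovan → Orla → Priya, which is 2 levels below Jovan.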